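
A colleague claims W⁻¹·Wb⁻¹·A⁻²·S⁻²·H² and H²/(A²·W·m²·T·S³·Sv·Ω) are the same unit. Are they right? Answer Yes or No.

Left side:
  W = J/s (power = energy per time),
      = kg·m²·s⁻³.
  So W⁻¹ = kg⁻¹·m⁻²·s³.
  Wb = V·s (flux: a volt is a weber per second),
      = kg·m²·s⁻²·A⁻¹.
  So Wb⁻¹ = kg⁻¹·m⁻²·s²·A.
  S = 1/Ω (conductance is reciprocal resistance),
      = kg⁻¹·m⁻²·s³·A².
  So S⁻² = kg²·m⁴·s⁻⁶·A⁻⁴.
  H = Wb/A (inductance = flux per current),
      = kg·m²·s⁻²·A⁻².
  So H² = kg²·m⁴·s⁻⁴·A⁻⁴.
  Combining: W⁻¹·Wb⁻¹·A⁻²·S⁻²·H² = (kg⁻¹·m⁻²·s³) · (kg⁻¹·m⁻²·s²·A) · A⁻² · (kg²·m⁴·s⁻⁶·A⁻⁴) · (kg²·m⁴·s⁻⁴·A⁻⁴) = kg²·m⁴·s⁻⁵·A⁻⁹.
Right side:
  H = Wb/A (inductance = flux per current),
      = kg·m²·s⁻²·A⁻².
  So H² = kg²·m⁴·s⁻⁴·A⁻⁴.
  W = J/s (power = energy per time),
      = kg·m²·s⁻³.
  So W⁻¹ = kg⁻¹·m⁻²·s³.
  T = Wb/m² (flux density = flux per area),
      = kg·s⁻²·A⁻¹.
  So T⁻¹ = kg⁻¹·s²·A.
  S = 1/Ω (conductance is reciprocal resistance),
      = kg⁻¹·m⁻²·s³·A².
  So S⁻³ = kg³·m⁶·s⁻⁹·A⁻⁶.
  Sv = J/kg (equivalent dose = energy per mass),
      = m²·s⁻².
  So Sv⁻¹ = m⁻²·s².
  Ω = V/A (resistance = voltage per current),
      = kg·m²·s⁻³·A⁻².
  So Ω⁻¹ = kg⁻¹·m⁻²·s³·A².
  Combining: H²·A⁻²·W⁻¹·m⁻²·T⁻¹·S⁻³·Sv⁻¹·Ω⁻¹ = (kg²·m⁴·s⁻⁴·A⁻⁴) · A⁻² · (kg⁻¹·m⁻²·s³) · m⁻² · (kg⁻¹·s²·A) · (kg³·m⁶·s⁻⁹·A⁻⁶) · (m⁻²·s²) · (kg⁻¹·m⁻²·s³·A²) = kg²·m²·s⁻³·A⁻⁹.
Left is kg²·m⁴·s⁻⁵·A⁻⁹; right is kg²·m²·s⁻³·A⁻⁹ — different.

No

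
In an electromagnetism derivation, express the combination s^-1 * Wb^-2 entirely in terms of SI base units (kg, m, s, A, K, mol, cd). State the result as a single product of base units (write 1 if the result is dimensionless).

kg⁻²·m⁻⁴·s³·A²

Wb = V·s (flux: a volt is a weber per second),
    = kg·m²·s⁻²·A⁻¹.
So Wb⁻² = kg⁻²·m⁻⁴·s⁴·A².
Combining: s⁻¹·Wb⁻² = s⁻¹ · (kg⁻²·m⁻⁴·s⁴·A²) = kg⁻²·m⁻⁴·s³·A².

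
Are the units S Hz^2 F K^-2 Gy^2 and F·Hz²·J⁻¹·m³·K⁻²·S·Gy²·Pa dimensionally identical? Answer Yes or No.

Yes

Left side:
  S = 1/Ω (conductance is reciprocal resistance),
      = kg⁻¹·m⁻²·s³·A².
  Hz = 1/s = s⁻¹ (frequency is cycles per second).
  So Hz² = s⁻².
  F = C/V (capacitance = charge per voltage),
      = A·s/(kg·m²·s⁻³·A⁻¹) (substituting C and V),
      = kg⁻¹·m⁻²·s⁴·A².
  Gy = J/kg (absorbed dose = energy per mass),
      = m²·s⁻².
  So Gy² = m⁴·s⁻⁴.
  Combining: S·Hz²·F·K⁻²·Gy² = (kg⁻¹·m⁻²·s³·A²) · s⁻² · (kg⁻¹·m⁻²·s⁴·A²) · K⁻² · (m⁴·s⁻⁴) = kg⁻²·s·A⁴·K⁻².
Right side:
  F = kg⁻¹·m⁻²·s⁴·A².
  Hz = s⁻¹.
  So Hz² = s⁻².
  J = kg·m²·s⁻².
  So J⁻¹ = kg⁻¹·m⁻²·s².
  S = kg⁻¹·m⁻²·s³·A².
  Gy = m²·s⁻².
  So Gy² = m⁴·s⁻⁴.
  Pa = kg·m⁻¹·s⁻².
  Combining: F·Hz²·J⁻¹·m³·K⁻²·S·Gy²·Pa = (kg⁻¹·m⁻²·s⁴·A²) · s⁻² · (kg⁻¹·m⁻²·s²) · m³ · K⁻² · (kg⁻¹·m⁻²·s³·A²) · (m⁴·s⁻⁴) · (kg·m⁻¹·s⁻²) = kg⁻²·s·A⁴·K⁻².
Both reduce to kg⁻²·s·A⁴·K⁻².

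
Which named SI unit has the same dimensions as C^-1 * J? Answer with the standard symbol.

V

C = s·A.
So C⁻¹ = s⁻¹·A⁻¹.
J = kg·m²·s⁻².
Combining: C⁻¹·J = (s⁻¹·A⁻¹) · (kg·m²·s⁻²) = kg·m²·s⁻³·A⁻¹.
kg·m²·s⁻³·A⁻¹ is the base-SI form of the volt.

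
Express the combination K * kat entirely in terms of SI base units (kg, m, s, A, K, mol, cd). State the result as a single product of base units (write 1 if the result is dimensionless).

kat = s⁻¹·mol.
Combining: K·kat = K · (s⁻¹·mol) = s⁻¹·K·mol.

s⁻¹·K·mol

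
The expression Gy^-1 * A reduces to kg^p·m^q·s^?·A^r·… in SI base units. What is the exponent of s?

Gy = J/kg (absorbed dose = energy per mass),
    = m²·s⁻².
So Gy⁻¹ = m⁻²·s².
Combining: Gy⁻¹·A = (m⁻²·s²) · A = m⁻²·s²·A.
The exponent of s is 2.

2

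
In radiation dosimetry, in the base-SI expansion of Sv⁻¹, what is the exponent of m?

Sv = J/kg (equivalent dose = energy per mass),
    = m²·s⁻².
So Sv⁻¹ = m⁻²·s².
The exponent of m is -2.

-2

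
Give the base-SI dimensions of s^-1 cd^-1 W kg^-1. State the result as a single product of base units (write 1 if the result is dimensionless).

W = kg·m²·s⁻³.
Combining: s⁻¹·cd⁻¹·W·kg⁻¹ = s⁻¹ · cd⁻¹ · (kg·m²·s⁻³) · kg⁻¹ = m²·s⁻⁴·cd⁻¹.

m²·s⁻⁴·cd⁻¹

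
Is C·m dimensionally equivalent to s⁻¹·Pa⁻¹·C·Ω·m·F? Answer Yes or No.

No

Left side:
  C = A·s = s·A (charge = current × time).
  Combining: C·m = (s·A) · m = m·s·A.
Right side:
  Pa = kg·m⁻¹·s⁻².
  So Pa⁻¹ = kg⁻¹·m·s².
  C = s·A.
  Ω = kg·m²·s⁻³·A⁻².
  F = kg⁻¹·m⁻²·s⁴·A².
  Combining: s⁻¹·Pa⁻¹·C·Ω·m·F = s⁻¹ · (kg⁻¹·m·s²) · (s·A) · (kg·m²·s⁻³·A⁻²) · m · (kg⁻¹·m⁻²·s⁴·A²) = kg⁻¹·m²·s³·A.
Left is m·s·A; right is kg⁻¹·m²·s³·A — different.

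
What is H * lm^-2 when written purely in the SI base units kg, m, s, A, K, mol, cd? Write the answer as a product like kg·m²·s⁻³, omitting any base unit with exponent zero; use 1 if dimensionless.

kg·m²·s⁻²·A⁻²·cd⁻²

H = kg·m²·s⁻²·A⁻².
lm = cd.
So lm⁻² = cd⁻².
Combining: H·lm⁻² = (kg·m²·s⁻²·A⁻²) · cd⁻² = kg·m²·s⁻²·A⁻²·cd⁻².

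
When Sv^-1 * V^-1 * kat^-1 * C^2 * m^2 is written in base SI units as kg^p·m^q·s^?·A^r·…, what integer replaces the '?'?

Sv = J/kg (equivalent dose = energy per mass),
    = m²·s⁻².
So Sv⁻¹ = m⁻²·s².
V = W/A (potential = power per current),
    = kg·m²·s⁻³·A⁻¹.
So V⁻¹ = kg⁻¹·m⁻²·s³·A.
kat = mol/s = s⁻¹·mol (catalytic activity).
So kat⁻¹ = s·mol⁻¹.
C = A·s = s·A (charge = current × time).
So C² = s²·A².
Combining: Sv⁻¹·V⁻¹·kat⁻¹·C²·m² = (m⁻²·s²) · (kg⁻¹·m⁻²·s³·A) · (s·mol⁻¹) · (s²·A²) · m² = kg⁻¹·m⁻²·s⁸·A³·mol⁻¹.
The exponent of s is 8.

8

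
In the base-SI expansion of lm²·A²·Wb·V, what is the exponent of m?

4

lm = cd·sr = cd (luminous flux; sr is dimensionless).
So lm² = cd².
Wb = V·s (flux: a volt is a weber per second),
    = kg·m²·s⁻²·A⁻¹.
V = W/A (potential = power per current),
    = kg·m²·s⁻³·A⁻¹.
Combining: lm²·A²·Wb·V = cd² · A² · (kg·m²·s⁻²·A⁻¹) · (kg·m²·s⁻³·A⁻¹) = kg²·m⁴·s⁻⁵·cd².
The exponent of m is 4.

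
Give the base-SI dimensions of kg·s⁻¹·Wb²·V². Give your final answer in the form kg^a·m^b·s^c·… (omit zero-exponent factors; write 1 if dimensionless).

Wb = V·s (flux: a volt is a weber per second),
    = kg·m²·s⁻²·A⁻¹.
So Wb² = kg²·m⁴·s⁻⁴·A⁻².
V = W/A (potential = power per current),
    = kg·m²·s⁻³·A⁻¹.
So V² = kg²·m⁴·s⁻⁶·A⁻².
Combining: kg·s⁻¹·Wb²·V² = kg · s⁻¹ · (kg²·m⁴·s⁻⁴·A⁻²) · (kg²·m⁴·s⁻⁶·A⁻²) = kg⁵·m⁸·s⁻¹¹·A⁻⁴.

kg⁵·m⁸·s⁻¹¹·A⁻⁴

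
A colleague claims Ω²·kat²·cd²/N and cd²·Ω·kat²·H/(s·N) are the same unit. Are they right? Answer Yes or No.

Yes

Left side:
  Ω = V/A (resistance = voltage per current),
      = kg·m²·s⁻³·A⁻².
  So Ω² = kg²·m⁴·s⁻⁶·A⁻⁴.
  N = kg·m/s² = kg·m·s⁻² (force = mass × acceleration).
  So N⁻¹ = kg⁻¹·m⁻¹·s².
  kat = mol/s = s⁻¹·mol (catalytic activity).
  So kat² = s⁻²·mol².
  Combining: Ω²·N⁻¹·kat²·cd² = (kg²·m⁴·s⁻⁶·A⁻⁴) · (kg⁻¹·m⁻¹·s²) · (s⁻²·mol²) · cd² = kg·m³·s⁻⁶·A⁻⁴·mol²·cd².
Right side:
  Ω = V/A (resistance = voltage per current),
      = kg·m²·s⁻³·A⁻².
  kat = mol/s = s⁻¹·mol (catalytic activity).
  So kat² = s⁻²·mol².
  H = Wb/A (inductance = flux per current),
      = kg·m²·s⁻²·A⁻².
  N = kg·m/s² = kg·m·s⁻² (force = mass × acceleration).
  So N⁻¹ = kg⁻¹·m⁻¹·s².
  Combining: cd²·Ω·kat²·s⁻¹·H·N⁻¹ = cd² · (kg·m²·s⁻³·A⁻²) · (s⁻²·mol²) · s⁻¹ · (kg·m²·s⁻²·A⁻²) · (kg⁻¹·m⁻¹·s²) = kg·m³·s⁻⁶·A⁻⁴·mol²·cd².
Both reduce to kg·m³·s⁻⁶·A⁻⁴·mol²·cd².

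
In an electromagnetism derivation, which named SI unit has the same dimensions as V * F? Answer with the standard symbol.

V = W/A (potential = power per current),
    = kg·m²·s⁻³·A⁻¹.
F = C/V (capacitance = charge per voltage),
    = A·s/(kg·m²·s⁻³·A⁻¹) (substituting C and V),
    = kg⁻¹·m⁻²·s⁴·A².
Combining: V·F = (kg·m²·s⁻³·A⁻¹) · (kg⁻¹·m⁻²·s⁴·A²) = s·A.
s·A is the base-SI form of the coulomb.

C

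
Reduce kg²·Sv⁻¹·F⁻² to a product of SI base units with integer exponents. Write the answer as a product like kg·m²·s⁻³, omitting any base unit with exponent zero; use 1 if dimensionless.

Sv = J/kg (equivalent dose = energy per mass),
    = m²·s⁻².
So Sv⁻¹ = m⁻²·s².
F = C/V (capacitance = charge per voltage),
    = A·s/(kg·m²·s⁻³·A⁻¹) (substituting C and V),
    = kg⁻¹·m⁻²·s⁴·A².
So F⁻² = kg²·m⁴·s⁻⁸·A⁻⁴.
Combining: kg²·Sv⁻¹·F⁻² = kg² · (m⁻²·s²) · (kg²·m⁴·s⁻⁸·A⁻⁴) = kg⁴·m²·s⁻⁶·A⁻⁴.

kg⁴·m²·s⁻⁶·A⁻⁴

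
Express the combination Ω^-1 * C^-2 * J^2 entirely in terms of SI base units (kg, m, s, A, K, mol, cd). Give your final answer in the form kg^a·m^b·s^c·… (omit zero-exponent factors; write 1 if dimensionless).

kg·m²·s⁻³

Ω = V/A (resistance = voltage per current),
    = kg·m²·s⁻³·A⁻².
So Ω⁻¹ = kg⁻¹·m⁻²·s³·A².
C = A·s = s·A (charge = current × time).
So C⁻² = s⁻²·A⁻².
J = N·m (work = force × distance),
    = kg·m²·s⁻².
So J² = kg²·m⁴·s⁻⁴.
Combining: Ω⁻¹·C⁻²·J² = (kg⁻¹·m⁻²·s³·A²) · (s⁻²·A⁻²) · (kg²·m⁴·s⁻⁴) = kg·m²·s⁻³.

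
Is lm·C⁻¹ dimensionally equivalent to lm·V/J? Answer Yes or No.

Yes

Left side:
  lm = cd.
  C = s·A.
  So C⁻¹ = s⁻¹·A⁻¹.
  Combining: lm·C⁻¹ = cd · (s⁻¹·A⁻¹) = s⁻¹·A⁻¹·cd.
Right side:
  J = kg·m²·s⁻².
  So J⁻¹ = kg⁻¹·m⁻²·s².
  lm = cd.
  V = kg·m²·s⁻³·A⁻¹.
  Combining: J⁻¹·lm·V = (kg⁻¹·m⁻²·s²) · cd · (kg·m²·s⁻³·A⁻¹) = s⁻¹·A⁻¹·cd.
Both reduce to s⁻¹·A⁻¹·cd.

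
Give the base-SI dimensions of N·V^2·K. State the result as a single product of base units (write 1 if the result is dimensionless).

N = kg·m/s² = kg·m·s⁻² (force = mass × acceleration).
V = W/A (potential = power per current),
    = kg·m²·s⁻³·A⁻¹.
So V² = kg²·m⁴·s⁻⁶·A⁻².
Combining: N·V²·K = (kg·m·s⁻²) · (kg²·m⁴·s⁻⁶·A⁻²) · K = kg³·m⁵·s⁻⁸·A⁻²·K.

kg³·m⁵·s⁻⁸·A⁻²·K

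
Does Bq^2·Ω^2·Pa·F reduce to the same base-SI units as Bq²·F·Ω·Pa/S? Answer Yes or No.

Yes

Left side:
  Bq = 1/s = s⁻¹ (activity is decays per second).
  So Bq² = s⁻².
  Ω = V/A (resistance = voltage per current),
      = kg·m²·s⁻³·A⁻².
  So Ω² = kg²·m⁴·s⁻⁶·A⁻⁴.
  Pa = N/m² (pressure = force per area),
      = kg·m⁻¹·s⁻².
  F = C/V (capacitance = charge per voltage),
      = A·s/(kg·m²·s⁻³·A⁻¹) (substituting C and V),
      = kg⁻¹·m⁻²·s⁴·A².
  Combining: Bq²·Ω²·Pa·F = s⁻² · (kg²·m⁴·s⁻⁶·A⁻⁴) · (kg·m⁻¹·s⁻²) · (kg⁻¹·m⁻²·s⁴·A²) = kg²·m·s⁻⁶·A⁻².
Right side:
  Bq = s⁻¹.
  So Bq² = s⁻².
  F = kg⁻¹·m⁻²·s⁴·A².
  Ω = kg·m²·s⁻³·A⁻².
  S = kg⁻¹·m⁻²·s³·A².
  So S⁻¹ = kg·m²·s⁻³·A⁻².
  Pa = kg·m⁻¹·s⁻².
  Combining: Bq²·F·Ω·S⁻¹·Pa = s⁻² · (kg⁻¹·m⁻²·s⁴·A²) · (kg·m²·s⁻³·A⁻²) · (kg·m²·s⁻³·A⁻²) · (kg·m⁻¹·s⁻²) = kg²·m·s⁻⁶·A⁻².
Both reduce to kg²·m·s⁻⁶·A⁻².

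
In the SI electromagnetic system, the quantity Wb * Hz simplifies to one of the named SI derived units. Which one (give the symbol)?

V

Wb = kg·m²·s⁻²·A⁻¹.
Hz = s⁻¹.
Combining: Wb·Hz = (kg·m²·s⁻²·A⁻¹) · s⁻¹ = kg·m²·s⁻³·A⁻¹.
kg·m²·s⁻³·A⁻¹ is the base-SI form of the volt.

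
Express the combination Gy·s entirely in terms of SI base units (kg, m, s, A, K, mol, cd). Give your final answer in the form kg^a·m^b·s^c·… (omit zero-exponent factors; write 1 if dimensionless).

Gy = m²·s⁻².
Combining: Gy·s = (m²·s⁻²) · s = m²·s⁻¹.

m²·s⁻¹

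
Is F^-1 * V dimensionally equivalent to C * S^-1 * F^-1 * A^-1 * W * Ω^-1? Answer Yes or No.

No

Left side:
  F = C/V (capacitance = charge per voltage),
      = A·s/(kg·m²·s⁻³·A⁻¹) (substituting C and V),
      = kg⁻¹·m⁻²·s⁴·A².
  So F⁻¹ = kg·m²·s⁻⁴·A⁻².
  V = W/A (potential = power per current),
      = kg·m²·s⁻³·A⁻¹.
  Combining: F⁻¹·V = (kg·m²·s⁻⁴·A⁻²) · (kg·m²·s⁻³·A⁻¹) = kg²·m⁴·s⁻⁷·A⁻³.
Right side:
  C = A·s = s·A (charge = current × time).
  S = 1/Ω (conductance is reciprocal resistance),
      = kg⁻¹·m⁻²·s³·A².
  So S⁻¹ = kg·m²·s⁻³·A⁻².
  F = C/V (capacitance = charge per voltage),
      = A·s/(kg·m²·s⁻³·A⁻¹) (substituting C and V),
      = kg⁻¹·m⁻²·s⁴·A².
  So F⁻¹ = kg·m²·s⁻⁴·A⁻².
  W = J/s (power = energy per time),
      = kg·m²·s⁻³.
  Ω = V/A (resistance = voltage per current),
      = kg·m²·s⁻³·A⁻².
  So Ω⁻¹ = kg⁻¹·m⁻²·s³·A².
  Combining: C·S⁻¹·F⁻¹·A⁻¹·W·Ω⁻¹ = (s·A) · (kg·m²·s⁻³·A⁻²) · (kg·m²·s⁻⁴·A⁻²) · A⁻¹ · (kg·m²·s⁻³) · (kg⁻¹·m⁻²·s³·A²) = kg²·m⁴·s⁻⁶·A⁻².
Left is kg²·m⁴·s⁻⁷·A⁻³; right is kg²·m⁴·s⁻⁶·A⁻² — different.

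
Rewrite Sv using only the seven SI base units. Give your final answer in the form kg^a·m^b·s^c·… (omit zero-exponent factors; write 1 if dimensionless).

Sv = m²·s⁻².

m²·s⁻²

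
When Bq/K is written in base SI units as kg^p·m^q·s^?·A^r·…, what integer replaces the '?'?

Bq = s⁻¹.
Combining: K⁻¹·Bq = K⁻¹ · s⁻¹ = s⁻¹·K⁻¹.
The exponent of s is -1.

-1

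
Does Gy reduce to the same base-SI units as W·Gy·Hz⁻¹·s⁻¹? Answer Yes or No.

No

Left side:
  Gy = J/kg (absorbed dose = energy per mass),
      = m²·s⁻².
Right side:
  W = J/s (power = energy per time),
      = kg·m²·s⁻³.
  Gy = J/kg (absorbed dose = energy per mass),
      = m²·s⁻².
  Hz = 1/s = s⁻¹ (frequency is cycles per second).
  So Hz⁻¹ = s.
  Combining: W·Gy·Hz⁻¹·s⁻¹ = (kg·m²·s⁻³) · (m²·s⁻²) · s · s⁻¹ = kg·m⁴·s⁻⁵.
Left is m²·s⁻²; right is kg·m⁴·s⁻⁵ — different.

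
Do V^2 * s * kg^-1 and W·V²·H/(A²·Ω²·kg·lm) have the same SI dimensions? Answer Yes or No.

No

Left side:
  V = W/A (potential = power per current),
      = kg·m²·s⁻³·A⁻¹.
  So V² = kg²·m⁴·s⁻⁶·A⁻².
  Combining: V²·s·kg⁻¹ = (kg²·m⁴·s⁻⁶·A⁻²) · s · kg⁻¹ = kg·m⁴·s⁻⁵·A⁻².
Right side:
  W = J/s (power = energy per time),
      = kg·m²·s⁻³.
  V = W/A (potential = power per current),
      = kg·m²·s⁻³·A⁻¹.
  So V² = kg²·m⁴·s⁻⁶·A⁻².
  H = Wb/A (inductance = flux per current),
      = kg·m²·s⁻²·A⁻².
  Ω = V/A (resistance = voltage per current),
      = kg·m²·s⁻³·A⁻².
  So Ω⁻² = kg⁻²·m⁻⁴·s⁶·A⁴.
  lm = cd·sr = cd (luminous flux; sr is dimensionless).
  So lm⁻¹ = cd⁻¹.
  Combining: A⁻²·W·V²·H·Ω⁻²·kg⁻¹·lm⁻¹ = A⁻² · (kg·m²·s⁻³) · (kg²·m⁴·s⁻⁶·A⁻²) · (kg·m²·s⁻²·A⁻²) · (kg⁻²·m⁻⁴·s⁶·A⁴) · kg⁻¹ · cd⁻¹ = kg·m⁴·s⁻⁵·A⁻²·cd⁻¹.
Left is kg·m⁴·s⁻⁵·A⁻²; right is kg·m⁴·s⁻⁵·A⁻²·cd⁻¹ — different.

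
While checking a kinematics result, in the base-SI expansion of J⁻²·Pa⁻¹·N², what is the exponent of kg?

-1

J = N·m (work = force × distance),
    = kg·m²·s⁻².
So J⁻² = kg⁻²·m⁻⁴·s⁴.
Pa = N/m² (pressure = force per area),
    = kg·m⁻¹·s⁻².
So Pa⁻¹ = kg⁻¹·m·s².
N = kg·m/s² = kg·m·s⁻² (force = mass × acceleration).
So N² = kg²·m²·s⁻⁴.
Combining: J⁻²·Pa⁻¹·N² = (kg⁻²·m⁻⁴·s⁴) · (kg⁻¹·m·s²) · (kg²·m²·s⁻⁴) = kg⁻¹·m⁻¹·s².
The exponent of kg is -1.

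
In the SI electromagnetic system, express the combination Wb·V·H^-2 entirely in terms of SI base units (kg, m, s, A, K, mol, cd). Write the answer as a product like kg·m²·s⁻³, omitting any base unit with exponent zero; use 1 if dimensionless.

s⁻¹·A²

Wb = kg·m²·s⁻²·A⁻¹.
V = kg·m²·s⁻³·A⁻¹.
H = kg·m²·s⁻²·A⁻².
So H⁻² = kg⁻²·m⁻⁴·s⁴·A⁴.
Combining: Wb·V·H⁻² = (kg·m²·s⁻²·A⁻¹) · (kg·m²·s⁻³·A⁻¹) · (kg⁻²·m⁻⁴·s⁴·A⁴) = s⁻¹·A².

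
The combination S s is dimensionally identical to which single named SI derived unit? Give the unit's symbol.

S = 1/Ω (conductance is reciprocal resistance),
    = kg⁻¹·m⁻²·s³·A².
Combining: S·s = (kg⁻¹·m⁻²·s³·A²) · s = kg⁻¹·m⁻²·s⁴·A².
kg⁻¹·m⁻²·s⁴·A² is the base-SI form of the farad.

F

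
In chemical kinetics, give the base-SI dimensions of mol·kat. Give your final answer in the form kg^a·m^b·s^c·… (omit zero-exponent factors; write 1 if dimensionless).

kat = s⁻¹·mol.
Combining: mol·kat = mol · (s⁻¹·mol) = s⁻¹·mol².

s⁻¹·mol²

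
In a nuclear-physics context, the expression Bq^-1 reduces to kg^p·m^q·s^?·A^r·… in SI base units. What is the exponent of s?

1

Bq = s⁻¹.
So Bq⁻¹ = s.
The exponent of s is 1.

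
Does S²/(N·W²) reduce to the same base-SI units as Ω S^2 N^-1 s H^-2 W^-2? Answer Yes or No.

Left side:
  N = kg·m/s² = kg·m·s⁻² (force = mass × acceleration).
  So N⁻¹ = kg⁻¹·m⁻¹·s².
  S = 1/Ω (conductance is reciprocal resistance),
      = kg⁻¹·m⁻²·s³·A².
  So S² = kg⁻²·m⁻⁴·s⁶·A⁴.
  W = J/s (power = energy per time),
      = kg·m²·s⁻³.
  So W⁻² = kg⁻²·m⁻⁴·s⁶.
  Combining: N⁻¹·S²·W⁻² = (kg⁻¹·m⁻¹·s²) · (kg⁻²·m⁻⁴·s⁶·A⁴) · (kg⁻²·m⁻⁴·s⁶) = kg⁻⁵·m⁻⁹·s¹⁴·A⁴.
Right side:
  Ω = V/A (resistance = voltage per current),
      = kg·m²·s⁻³·A⁻².
  S = 1/Ω (conductance is reciprocal resistance),
      = kg⁻¹·m⁻²·s³·A².
  So S² = kg⁻²·m⁻⁴·s⁶·A⁴.
  N = kg·m/s² = kg·m·s⁻² (force = mass × acceleration).
  So N⁻¹ = kg⁻¹·m⁻¹·s².
  H = Wb/A (inductance = flux per current),
      = kg·m²·s⁻²·A⁻².
  So H⁻² = kg⁻²·m⁻⁴·s⁴·A⁴.
  W = J/s (power = energy per time),
      = kg·m²·s⁻³.
  So W⁻² = kg⁻²·m⁻⁴·s⁶.
  Combining: Ω·S²·N⁻¹·s·H⁻²·W⁻² = (kg·m²·s⁻³·A⁻²) · (kg⁻²·m⁻⁴·s⁶·A⁴) · (kg⁻¹·m⁻¹·s²) · s · (kg⁻²·m⁻⁴·s⁴·A⁴) · (kg⁻²·m⁻⁴·s⁶) = kg⁻⁶·m⁻¹¹·s¹⁶·A⁶.
Left is kg⁻⁵·m⁻⁹·s¹⁴·A⁴; right is kg⁻⁶·m⁻¹¹·s¹⁶·A⁶ — different.

No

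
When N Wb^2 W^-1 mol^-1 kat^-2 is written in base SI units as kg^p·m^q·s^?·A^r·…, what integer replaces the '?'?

N = kg·m/s² = kg·m·s⁻² (force = mass × acceleration).
Wb = V·s (flux: a volt is a weber per second),
    = kg·m²·s⁻²·A⁻¹.
So Wb² = kg²·m⁴·s⁻⁴·A⁻².
W = J/s (power = energy per time),
    = kg·m²·s⁻³.
So W⁻¹ = kg⁻¹·m⁻²·s³.
kat = mol/s = s⁻¹·mol (catalytic activity).
So kat⁻² = s²·mol⁻².
Combining: N·Wb²·W⁻¹·mol⁻¹·kat⁻² = (kg·m·s⁻²) · (kg²·m⁴·s⁻⁴·A⁻²) · (kg⁻¹·m⁻²·s³) · mol⁻¹ · (s²·mol⁻²) = kg²·m³·s⁻¹·A⁻²·mol⁻³.
The exponent of s is -1.

-1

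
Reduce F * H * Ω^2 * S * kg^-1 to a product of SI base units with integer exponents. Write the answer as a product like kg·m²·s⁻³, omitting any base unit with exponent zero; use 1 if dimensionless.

m²·s⁻¹·A⁻²

F = C/V (capacitance = charge per voltage),
    = A·s/(kg·m²·s⁻³·A⁻¹) (substituting C and V),
    = kg⁻¹·m⁻²·s⁴·A².
H = Wb/A (inductance = flux per current),
    = kg·m²·s⁻²·A⁻².
Ω = V/A (resistance = voltage per current),
    = kg·m²·s⁻³·A⁻².
So Ω² = kg²·m⁴·s⁻⁶·A⁻⁴.
S = 1/Ω (conductance is reciprocal resistance),
    = kg⁻¹·m⁻²·s³·A².
Combining: F·H·Ω²·S·kg⁻¹ = (kg⁻¹·m⁻²·s⁴·A²) · (kg·m²·s⁻²·A⁻²) · (kg²·m⁴·s⁻⁶·A⁻⁴) · (kg⁻¹·m⁻²·s³·A²) · kg⁻¹ = m²·s⁻¹·A⁻².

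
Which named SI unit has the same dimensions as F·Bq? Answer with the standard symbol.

S

F = C/V (capacitance = charge per voltage),
    = A·s/(kg·m²·s⁻³·A⁻¹) (substituting C and V),
    = kg⁻¹·m⁻²·s⁴·A².
Bq = 1/s = s⁻¹ (activity is decays per second).
Combining: F·Bq = (kg⁻¹·m⁻²·s⁴·A²) · s⁻¹ = kg⁻¹·m⁻²·s³·A².
kg⁻¹·m⁻²·s³·A² is the base-SI form of the siemens.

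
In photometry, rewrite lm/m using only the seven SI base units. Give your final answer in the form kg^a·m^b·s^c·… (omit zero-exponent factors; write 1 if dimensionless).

m⁻¹·cd

lm = cd·sr = cd (luminous flux; sr is dimensionless).
Combining: lm·m⁻¹ = cd · m⁻¹ = m⁻¹·cd.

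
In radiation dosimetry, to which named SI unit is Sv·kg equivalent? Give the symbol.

J

Sv = J/kg (equivalent dose = energy per mass),
    = m²·s⁻².
Combining: Sv·kg = (m²·s⁻²) · kg = kg·m²·s⁻².
kg·m²·s⁻² is the base-SI form of the joule.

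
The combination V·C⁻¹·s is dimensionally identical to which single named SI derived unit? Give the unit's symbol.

Ω

V = W/A (potential = power per current),
    = kg·m²·s⁻³·A⁻¹.
C = A·s = s·A (charge = current × time).
So C⁻¹ = s⁻¹·A⁻¹.
Combining: V·C⁻¹·s = (kg·m²·s⁻³·A⁻¹) · (s⁻¹·A⁻¹) · s = kg·m²·s⁻³·A⁻².
kg·m²·s⁻³·A⁻² is the base-SI form of the ohm.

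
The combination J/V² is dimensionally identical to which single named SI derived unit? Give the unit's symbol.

V = W/A (potential = power per current),
    = kg·m²·s⁻³·A⁻¹.
So V⁻² = kg⁻²·m⁻⁴·s⁶·A².
J = N·m (work = force × distance),
    = kg·m²·s⁻².
Combining: V⁻²·J = (kg⁻²·m⁻⁴·s⁶·A²) · (kg·m²·s⁻²) = kg⁻¹·m⁻²·s⁴·A².
kg⁻¹·m⁻²·s⁴·A² is the base-SI form of the farad.

F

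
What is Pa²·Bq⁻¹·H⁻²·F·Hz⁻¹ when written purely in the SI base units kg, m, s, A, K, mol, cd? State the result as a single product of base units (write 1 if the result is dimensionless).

Pa = N/m² (pressure = force per area),
    = kg·m⁻¹·s⁻².
So Pa² = kg²·m⁻²·s⁻⁴.
Bq = 1/s = s⁻¹ (activity is decays per second).
So Bq⁻¹ = s.
H = Wb/A (inductance = flux per current),
    = kg·m²·s⁻²·A⁻².
So H⁻² = kg⁻²·m⁻⁴·s⁴·A⁴.
F = C/V (capacitance = charge per voltage),
    = A·s/(kg·m²·s⁻³·A⁻¹) (substituting C and V),
    = kg⁻¹·m⁻²·s⁴·A².
Hz = 1/s = s⁻¹ (frequency is cycles per second).
So Hz⁻¹ = s.
Combining: Pa²·Bq⁻¹·H⁻²·F·Hz⁻¹ = (kg²·m⁻²·s⁻⁴) · s · (kg⁻²·m⁻⁴·s⁴·A⁴) · (kg⁻¹·m⁻²·s⁴·A²) · s = kg⁻¹·m⁻⁸·s⁶·A⁶.

kg⁻¹·m⁻⁸·s⁶·A⁶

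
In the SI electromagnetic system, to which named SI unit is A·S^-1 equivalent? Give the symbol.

S = kg⁻¹·m⁻²·s³·A².
So S⁻¹ = kg·m²·s⁻³·A⁻².
Combining: A·S⁻¹ = A · (kg·m²·s⁻³·A⁻²) = kg·m²·s⁻³·A⁻¹.
kg·m²·s⁻³·A⁻¹ is the base-SI form of the volt.

V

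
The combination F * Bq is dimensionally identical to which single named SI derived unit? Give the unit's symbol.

S

F = C/V (capacitance = charge per voltage),
    = A·s/(kg·m²·s⁻³·A⁻¹) (substituting C and V),
    = kg⁻¹·m⁻²·s⁴·A².
Bq = 1/s = s⁻¹ (activity is decays per second).
Combining: F·Bq = (kg⁻¹·m⁻²·s⁴·A²) · s⁻¹ = kg⁻¹·m⁻²·s³·A².
kg⁻¹·m⁻²·s³·A² is the base-SI form of the siemens.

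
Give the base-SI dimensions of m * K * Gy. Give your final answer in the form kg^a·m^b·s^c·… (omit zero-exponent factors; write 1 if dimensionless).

m³·s⁻²·K

Gy = J/kg (absorbed dose = energy per mass),
    = m²·s⁻².
Combining: m·K·Gy = m · K · (m²·s⁻²) = m³·s⁻²·K.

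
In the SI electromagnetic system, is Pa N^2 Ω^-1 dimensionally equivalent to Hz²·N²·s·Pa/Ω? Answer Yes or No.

No

Left side:
  Pa = kg·m⁻¹·s⁻².
  N = kg·m·s⁻².
  So N² = kg²·m²·s⁻⁴.
  Ω = kg·m²·s⁻³·A⁻².
  So Ω⁻¹ = kg⁻¹·m⁻²·s³·A².
  Combining: Pa·N²·Ω⁻¹ = (kg·m⁻¹·s⁻²) · (kg²·m²·s⁻⁴) · (kg⁻¹·m⁻²·s³·A²) = kg²·m⁻¹·s⁻³·A².
Right side:
  Hz = 1/s = s⁻¹ (frequency is cycles per second).
  So Hz² = s⁻².
  N = kg·m/s² = kg·m·s⁻² (force = mass × acceleration).
  So N² = kg²·m²·s⁻⁴.
  Ω = V/A (resistance = voltage per current),
      = kg·m²·s⁻³·A⁻².
  So Ω⁻¹ = kg⁻¹·m⁻²·s³·A².
  Pa = N/m² (pressure = force per area),
      = kg·m⁻¹·s⁻².
  Combining: Hz²·N²·s·Ω⁻¹·Pa = s⁻² · (kg²·m²·s⁻⁴) · s · (kg⁻¹·m⁻²·s³·A²) · (kg·m⁻¹·s⁻²) = kg²·m⁻¹·s⁻⁴·A².
Left is kg²·m⁻¹·s⁻³·A²; right is kg²·m⁻¹·s⁻⁴·A² — different.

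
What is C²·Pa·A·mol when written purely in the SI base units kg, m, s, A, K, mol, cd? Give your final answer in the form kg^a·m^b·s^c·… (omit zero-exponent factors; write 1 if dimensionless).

kg·m⁻¹·A³·mol

C = s·A.
So C² = s²·A².
Pa = kg·m⁻¹·s⁻².
Combining: C²·Pa·A·mol = (s²·A²) · (kg·m⁻¹·s⁻²) · A · mol = kg·m⁻¹·A³·mol.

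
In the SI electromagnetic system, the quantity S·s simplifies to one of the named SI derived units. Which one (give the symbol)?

F

S = kg⁻¹·m⁻²·s³·A².
Combining: S·s = (kg⁻¹·m⁻²·s³·A²) · s = kg⁻¹·m⁻²·s⁴·A².
kg⁻¹·m⁻²·s⁴·A² is the base-SI form of the farad.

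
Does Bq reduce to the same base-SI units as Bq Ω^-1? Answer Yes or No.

No

Left side:
  Bq = s⁻¹.
Right side:
  Bq = s⁻¹.
  Ω = kg·m²·s⁻³·A⁻².
  So Ω⁻¹ = kg⁻¹·m⁻²·s³·A².
  Combining: Bq·Ω⁻¹ = s⁻¹ · (kg⁻¹·m⁻²·s³·A²) = kg⁻¹·m⁻²·s²·A².
Left is s⁻¹; right is kg⁻¹·m⁻²·s²·A² — different.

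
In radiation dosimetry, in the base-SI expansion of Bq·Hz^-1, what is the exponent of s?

0

Bq = s⁻¹.
Hz = s⁻¹.
So Hz⁻¹ = s.
Combining: Bq·Hz⁻¹ = s⁻¹ · s = 1.
The exponent of s is 0.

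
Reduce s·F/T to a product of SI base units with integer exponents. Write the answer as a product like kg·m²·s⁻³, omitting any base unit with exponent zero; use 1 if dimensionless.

kg⁻²·m⁻²·s⁷·A³

T = kg·s⁻²·A⁻¹.
So T⁻¹ = kg⁻¹·s²·A.
F = kg⁻¹·m⁻²·s⁴·A².
Combining: s·T⁻¹·F = s · (kg⁻¹·s²·A) · (kg⁻¹·m⁻²·s⁴·A²) = kg⁻²·m⁻²·s⁷·A³.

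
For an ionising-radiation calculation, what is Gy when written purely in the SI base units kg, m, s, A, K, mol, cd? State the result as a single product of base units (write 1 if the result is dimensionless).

Gy = J/kg (absorbed dose = energy per mass),
    = m²·s⁻².

m²·s⁻²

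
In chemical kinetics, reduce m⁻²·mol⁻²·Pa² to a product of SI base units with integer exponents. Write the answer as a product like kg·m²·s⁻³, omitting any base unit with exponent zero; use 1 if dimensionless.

Pa = N/m² (pressure = force per area),
    = kg·m⁻¹·s⁻².
So Pa² = kg²·m⁻²·s⁻⁴.
Combining: m⁻²·mol⁻²·Pa² = m⁻² · mol⁻² · (kg²·m⁻²·s⁻⁴) = kg²·m⁻⁴·s⁻⁴·mol⁻².

kg²·m⁻⁴·s⁻⁴·mol⁻²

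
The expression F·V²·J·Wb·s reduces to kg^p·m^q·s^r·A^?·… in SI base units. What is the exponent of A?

F = C/V (capacitance = charge per voltage),
    = A·s/(kg·m²·s⁻³·A⁻¹) (substituting C and V),
    = kg⁻¹·m⁻²·s⁴·A².
V = W/A (potential = power per current),
    = kg·m²·s⁻³·A⁻¹.
So V² = kg²·m⁴·s⁻⁶·A⁻².
J = N·m (work = force × distance),
    = kg·m²·s⁻².
Wb = V·s (flux: a volt is a weber per second),
    = kg·m²·s⁻²·A⁻¹.
Combining: F·V²·J·Wb·s = (kg⁻¹·m⁻²·s⁴·A²) · (kg²·m⁴·s⁻⁶·A⁻²) · (kg·m²·s⁻²) · (kg·m²·s⁻²·A⁻¹) · s = kg³·m⁶·s⁻⁵·A⁻¹.
The exponent of A is -1.

-1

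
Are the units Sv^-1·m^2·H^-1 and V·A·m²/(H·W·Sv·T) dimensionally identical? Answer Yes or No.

Left side:
  Sv = J/kg (equivalent dose = energy per mass),
      = m²·s⁻².
  So Sv⁻¹ = m⁻²·s².
  H = Wb/A (inductance = flux per current),
      = kg·m²·s⁻²·A⁻².
  So H⁻¹ = kg⁻¹·m⁻²·s²·A².
  Combining: Sv⁻¹·m²·H⁻¹ = (m⁻²·s²) · m² · (kg⁻¹·m⁻²·s²·A²) = kg⁻¹·m⁻²·s⁴·A².
Right side:
  H = kg·m²·s⁻²·A⁻².
  So H⁻¹ = kg⁻¹·m⁻²·s²·A².
  W = kg·m²·s⁻³.
  So W⁻¹ = kg⁻¹·m⁻²·s³.
  Sv = m²·s⁻².
  So Sv⁻¹ = m⁻²·s².
  T = kg·s⁻²·A⁻¹.
  So T⁻¹ = kg⁻¹·s²·A.
  V = kg·m²·s⁻³·A⁻¹.
  Combining: H⁻¹·W⁻¹·Sv⁻¹·T⁻¹·V·A·m² = (kg⁻¹·m⁻²·s²·A²) · (kg⁻¹·m⁻²·s³) · (m⁻²·s²) · (kg⁻¹·s²·A) · (kg·m²·s⁻³·A⁻¹) · A · m² = kg⁻²·m⁻²·s⁶·A³.
Left is kg⁻¹·m⁻²·s⁴·A²; right is kg⁻²·m⁻²·s⁶·A³ — different.

No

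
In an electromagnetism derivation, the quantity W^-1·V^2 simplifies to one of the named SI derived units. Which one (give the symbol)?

Ω

W = kg·m²·s⁻³.
So W⁻¹ = kg⁻¹·m⁻²·s³.
V = kg·m²·s⁻³·A⁻¹.
So V² = kg²·m⁴·s⁻⁶·A⁻².
Combining: W⁻¹·V² = (kg⁻¹·m⁻²·s³) · (kg²·m⁴·s⁻⁶·A⁻²) = kg·m²·s⁻³·A⁻².
kg·m²·s⁻³·A⁻² is the base-SI form of the ohm.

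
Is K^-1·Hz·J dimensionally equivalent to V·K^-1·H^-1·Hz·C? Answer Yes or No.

No

Left side:
  Hz = 1/s = s⁻¹ (frequency is cycles per second).
  J = N·m (work = force × distance),
      = kg·m²·s⁻².
  Combining: K⁻¹·Hz·J = K⁻¹ · s⁻¹ · (kg·m²·s⁻²) = kg·m²·s⁻³·K⁻¹.
Right side:
  V = W/A (potential = power per current),
      = kg·m²·s⁻³·A⁻¹.
  H = Wb/A (inductance = flux per current),
      = kg·m²·s⁻²·A⁻².
  So H⁻¹ = kg⁻¹·m⁻²·s²·A².
  Hz = 1/s = s⁻¹ (frequency is cycles per second).
  C = A·s = s·A (charge = current × time).
  Combining: V·K⁻¹·H⁻¹·Hz·C = (kg·m²·s⁻³·A⁻¹) · K⁻¹ · (kg⁻¹·m⁻²·s²·A²) · s⁻¹ · (s·A) = s⁻¹·A²·K⁻¹.
Left is kg·m²·s⁻³·K⁻¹; right is s⁻¹·A²·K⁻¹ — different.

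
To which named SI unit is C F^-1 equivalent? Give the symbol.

C = s·A.
F = kg⁻¹·m⁻²·s⁴·A².
So F⁻¹ = kg·m²·s⁻⁴·A⁻².
Combining: C·F⁻¹ = (s·A) · (kg·m²·s⁻⁴·A⁻²) = kg·m²·s⁻³·A⁻¹.
kg·m²·s⁻³·A⁻¹ is the base-SI form of the volt.

V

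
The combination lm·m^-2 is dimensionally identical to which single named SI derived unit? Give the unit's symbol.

lx

lm = cd.
Combining: lm·m⁻² = cd · m⁻² = m⁻²·cd.
m⁻²·cd is the base-SI form of the lux.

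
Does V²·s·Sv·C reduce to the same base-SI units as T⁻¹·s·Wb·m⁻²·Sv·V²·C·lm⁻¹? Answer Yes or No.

No

Left side:
  V = W/A (potential = power per current),
      = kg·m²·s⁻³·A⁻¹.
  So V² = kg²·m⁴·s⁻⁶·A⁻².
  Sv = J/kg (equivalent dose = energy per mass),
      = m²·s⁻².
  C = A·s = s·A (charge = current × time).
  Combining: V²·s·Sv·C = (kg²·m⁴·s⁻⁶·A⁻²) · s · (m²·s⁻²) · (s·A) = kg²·m⁶·s⁻⁶·A⁻¹.
Right side:
  T = Wb/m² (flux density = flux per area),
      = kg·s⁻²·A⁻¹.
  So T⁻¹ = kg⁻¹·s²·A.
  Wb = V·s (flux: a volt is a weber per second),
      = kg·m²·s⁻²·A⁻¹.
  Sv = J/kg (equivalent dose = energy per mass),
      = m²·s⁻².
  V = W/A (potential = power per current),
      = kg·m²·s⁻³·A⁻¹.
  So V² = kg²·m⁴·s⁻⁶·A⁻².
  C = A·s = s·A (charge = current × time).
  lm = cd·sr = cd (luminous flux; sr is dimensionless).
  So lm⁻¹ = cd⁻¹.
  Combining: T⁻¹·s·Wb·m⁻²·Sv·V²·C·lm⁻¹ = (kg⁻¹·s²·A) · s · (kg·m²·s⁻²·A⁻¹) · m⁻² · (m²·s⁻²) · (kg²·m⁴·s⁻⁶·A⁻²) · (s·A) · cd⁻¹ = kg²·m⁶·s⁻⁶·A⁻¹·cd⁻¹.
Left is kg²·m⁶·s⁻⁶·A⁻¹; right is kg²·m⁶·s⁻⁶·A⁻¹·cd⁻¹ — different.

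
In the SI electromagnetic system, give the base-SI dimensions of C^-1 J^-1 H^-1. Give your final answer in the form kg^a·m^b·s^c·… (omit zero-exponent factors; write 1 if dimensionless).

kg⁻²·m⁻⁴·s³·A

C = A·s = s·A (charge = current × time).
So C⁻¹ = s⁻¹·A⁻¹.
J = N·m (work = force × distance),
    = kg·m²·s⁻².
So J⁻¹ = kg⁻¹·m⁻²·s².
H = Wb/A (inductance = flux per current),
    = kg·m²·s⁻²·A⁻².
So H⁻¹ = kg⁻¹·m⁻²·s²·A².
Combining: C⁻¹·J⁻¹·H⁻¹ = (s⁻¹·A⁻¹) · (kg⁻¹·m⁻²·s²) · (kg⁻¹·m⁻²·s²·A²) = kg⁻²·m⁻⁴·s³·A.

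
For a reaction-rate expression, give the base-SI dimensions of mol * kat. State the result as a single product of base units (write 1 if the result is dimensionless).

s⁻¹·mol²

kat = s⁻¹·mol.
Combining: mol·kat = mol · (s⁻¹·mol) = s⁻¹·mol².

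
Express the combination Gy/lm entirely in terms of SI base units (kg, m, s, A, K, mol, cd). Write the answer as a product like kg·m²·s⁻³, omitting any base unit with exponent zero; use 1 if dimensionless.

m²·s⁻²·cd⁻¹

Gy = J/kg (absorbed dose = energy per mass),
    = m²·s⁻².
lm = cd·sr = cd (luminous flux; sr is dimensionless).
So lm⁻¹ = cd⁻¹.
Combining: Gy·lm⁻¹ = (m²·s⁻²) · cd⁻¹ = m²·s⁻²·cd⁻¹.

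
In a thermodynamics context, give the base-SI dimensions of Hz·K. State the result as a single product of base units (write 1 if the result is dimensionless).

s⁻¹·K

Hz = 1/s = s⁻¹ (frequency is cycles per second).
Combining: Hz·K = s⁻¹ · K = s⁻¹·K.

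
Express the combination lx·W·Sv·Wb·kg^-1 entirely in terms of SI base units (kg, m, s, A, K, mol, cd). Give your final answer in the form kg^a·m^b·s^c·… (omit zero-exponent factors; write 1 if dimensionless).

kg·m⁴·s⁻⁷·A⁻¹·cd

lx = m⁻²·cd.
W = kg·m²·s⁻³.
Sv = m²·s⁻².
Wb = kg·m²·s⁻²·A⁻¹.
Combining: lx·W·Sv·Wb·kg⁻¹ = (m⁻²·cd) · (kg·m²·s⁻³) · (m²·s⁻²) · (kg·m²·s⁻²·A⁻¹) · kg⁻¹ = kg·m⁴·s⁻⁷·A⁻¹·cd.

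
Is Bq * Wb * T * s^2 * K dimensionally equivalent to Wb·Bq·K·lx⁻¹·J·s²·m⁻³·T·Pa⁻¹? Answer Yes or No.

No

Left side:
  Bq = 1/s = s⁻¹ (activity is decays per second).
  Wb = V·s (flux: a volt is a weber per second),
      = kg·m²·s⁻²·A⁻¹.
  T = Wb/m² (flux density = flux per area),
      = kg·s⁻²·A⁻¹.
  Combining: Bq·Wb·T·s²·K = s⁻¹ · (kg·m²·s⁻²·A⁻¹) · (kg·s⁻²·A⁻¹) · s² · K = kg²·m²·s⁻³·A⁻²·K.
Right side:
  Wb = V·s (flux: a volt is a weber per second),
      = kg·m²·s⁻²·A⁻¹.
  Bq = 1/s = s⁻¹ (activity is decays per second).
  lx = lm/m² (illuminance = luminous flux per area),
      = m⁻²·cd.
  So lx⁻¹ = m²·cd⁻¹.
  J = N·m (work = force × distance),
      = kg·m²·s⁻².
  T = Wb/m² (flux density = flux per area),
      = kg·s⁻²·A⁻¹.
  Pa = N/m² (pressure = force per area),
      = kg·m⁻¹·s⁻².
  So Pa⁻¹ = kg⁻¹·m·s².
  Combining: Wb·Bq·K·lx⁻¹·J·s²·m⁻³·T·Pa⁻¹ = (kg·m²·s⁻²·A⁻¹) · s⁻¹ · K · (m²·cd⁻¹) · (kg·m²·s⁻²) · s² · m⁻³ · (kg·s⁻²·A⁻¹) · (kg⁻¹·m·s²) = kg²·m⁴·s⁻³·A⁻²·K·cd⁻¹.
Left is kg²·m²·s⁻³·A⁻²·K; right is kg²·m⁴·s⁻³·A⁻²·K·cd⁻¹ — different.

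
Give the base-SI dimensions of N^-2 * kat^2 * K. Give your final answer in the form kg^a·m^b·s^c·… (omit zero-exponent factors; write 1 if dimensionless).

kg⁻²·m⁻²·s²·K·mol²

N = kg·m·s⁻².
So N⁻² = kg⁻²·m⁻²·s⁴.
kat = s⁻¹·mol.
So kat² = s⁻²·mol².
Combining: N⁻²·kat²·K = (kg⁻²·m⁻²·s⁴) · (s⁻²·mol²) · K = kg⁻²·m⁻²·s²·K·mol².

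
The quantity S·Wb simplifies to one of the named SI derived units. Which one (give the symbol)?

C

S = kg⁻¹·m⁻²·s³·A².
Wb = kg·m²·s⁻²·A⁻¹.
Combining: S·Wb = (kg⁻¹·m⁻²·s³·A²) · (kg·m²·s⁻²·A⁻¹) = s·A.
s·A is the base-SI form of the coulomb.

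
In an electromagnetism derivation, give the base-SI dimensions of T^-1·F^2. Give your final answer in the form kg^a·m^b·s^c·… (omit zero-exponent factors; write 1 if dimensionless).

T = kg·s⁻²·A⁻¹.
So T⁻¹ = kg⁻¹·s²·A.
F = kg⁻¹·m⁻²·s⁴·A².
So F² = kg⁻²·m⁻⁴·s⁸·A⁴.
Combining: T⁻¹·F² = (kg⁻¹·s²·A) · (kg⁻²·m⁻⁴·s⁸·A⁴) = kg⁻³·m⁻⁴·s¹⁰·A⁵.

kg⁻³·m⁻⁴·s¹⁰·A⁵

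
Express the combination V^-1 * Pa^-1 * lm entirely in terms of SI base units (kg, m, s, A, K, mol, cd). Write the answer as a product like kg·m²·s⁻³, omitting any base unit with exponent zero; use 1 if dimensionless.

kg⁻²·m⁻¹·s⁵·A·cd

V = W/A (potential = power per current),
    = kg·m²·s⁻³·A⁻¹.
So V⁻¹ = kg⁻¹·m⁻²·s³·A.
Pa = N/m² (pressure = force per area),
    = kg·m⁻¹·s⁻².
So Pa⁻¹ = kg⁻¹·m·s².
lm = cd·sr = cd (luminous flux; sr is dimensionless).
Combining: V⁻¹·Pa⁻¹·lm = (kg⁻¹·m⁻²·s³·A) · (kg⁻¹·m·s²) · cd = kg⁻²·m⁻¹·s⁵·A·cd.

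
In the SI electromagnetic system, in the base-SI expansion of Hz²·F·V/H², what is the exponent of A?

Hz = 1/s = s⁻¹ (frequency is cycles per second).
So Hz² = s⁻².
F = C/V (capacitance = charge per voltage),
    = A·s/(kg·m²·s⁻³·A⁻¹) (substituting C and V),
    = kg⁻¹·m⁻²·s⁴·A².
V = W/A (potential = power per current),
    = kg·m²·s⁻³·A⁻¹.
H = Wb/A (inductance = flux per current),
    = kg·m²·s⁻²·A⁻².
So H⁻² = kg⁻²·m⁻⁴·s⁴·A⁴.
Combining: Hz²·F·V·H⁻² = s⁻² · (kg⁻¹·m⁻²·s⁴·A²) · (kg·m²·s⁻³·A⁻¹) · (kg⁻²·m⁻⁴·s⁴·A⁴) = kg⁻²·m⁻⁴·s³·A⁵.
The exponent of A is 5.

5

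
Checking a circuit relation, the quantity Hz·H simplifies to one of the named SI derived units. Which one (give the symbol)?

Ω

Hz = s⁻¹.
H = kg·m²·s⁻²·A⁻².
Combining: Hz·H = s⁻¹ · (kg·m²·s⁻²·A⁻²) = kg·m²·s⁻³·A⁻².
kg·m²·s⁻³·A⁻² is the base-SI form of the ohm.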